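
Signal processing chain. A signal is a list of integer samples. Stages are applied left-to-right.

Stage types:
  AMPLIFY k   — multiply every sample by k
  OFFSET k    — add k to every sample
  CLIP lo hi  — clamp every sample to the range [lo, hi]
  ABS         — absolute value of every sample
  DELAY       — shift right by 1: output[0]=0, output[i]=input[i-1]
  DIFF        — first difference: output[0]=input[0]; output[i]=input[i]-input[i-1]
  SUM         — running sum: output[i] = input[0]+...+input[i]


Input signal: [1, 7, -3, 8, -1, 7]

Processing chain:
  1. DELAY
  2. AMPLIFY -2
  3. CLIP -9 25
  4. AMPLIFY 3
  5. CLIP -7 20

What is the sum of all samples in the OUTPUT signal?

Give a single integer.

Input: [1, 7, -3, 8, -1, 7]
Stage 1 (DELAY): [0, 1, 7, -3, 8, -1] = [0, 1, 7, -3, 8, -1] -> [0, 1, 7, -3, 8, -1]
Stage 2 (AMPLIFY -2): 0*-2=0, 1*-2=-2, 7*-2=-14, -3*-2=6, 8*-2=-16, -1*-2=2 -> [0, -2, -14, 6, -16, 2]
Stage 3 (CLIP -9 25): clip(0,-9,25)=0, clip(-2,-9,25)=-2, clip(-14,-9,25)=-9, clip(6,-9,25)=6, clip(-16,-9,25)=-9, clip(2,-9,25)=2 -> [0, -2, -9, 6, -9, 2]
Stage 4 (AMPLIFY 3): 0*3=0, -2*3=-6, -9*3=-27, 6*3=18, -9*3=-27, 2*3=6 -> [0, -6, -27, 18, -27, 6]
Stage 5 (CLIP -7 20): clip(0,-7,20)=0, clip(-6,-7,20)=-6, clip(-27,-7,20)=-7, clip(18,-7,20)=18, clip(-27,-7,20)=-7, clip(6,-7,20)=6 -> [0, -6, -7, 18, -7, 6]
Output sum: 4

Answer: 4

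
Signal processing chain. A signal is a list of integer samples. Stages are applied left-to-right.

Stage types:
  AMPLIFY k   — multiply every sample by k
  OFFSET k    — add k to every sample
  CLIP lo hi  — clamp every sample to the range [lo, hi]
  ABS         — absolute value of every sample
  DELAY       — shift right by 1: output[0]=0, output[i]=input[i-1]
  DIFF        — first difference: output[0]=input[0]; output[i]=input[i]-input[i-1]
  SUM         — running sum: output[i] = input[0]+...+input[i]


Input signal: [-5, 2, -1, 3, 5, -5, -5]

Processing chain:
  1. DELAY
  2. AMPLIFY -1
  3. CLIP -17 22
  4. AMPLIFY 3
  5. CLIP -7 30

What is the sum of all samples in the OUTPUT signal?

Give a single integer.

Input: [-5, 2, -1, 3, 5, -5, -5]
Stage 1 (DELAY): [0, -5, 2, -1, 3, 5, -5] = [0, -5, 2, -1, 3, 5, -5] -> [0, -5, 2, -1, 3, 5, -5]
Stage 2 (AMPLIFY -1): 0*-1=0, -5*-1=5, 2*-1=-2, -1*-1=1, 3*-1=-3, 5*-1=-5, -5*-1=5 -> [0, 5, -2, 1, -3, -5, 5]
Stage 3 (CLIP -17 22): clip(0,-17,22)=0, clip(5,-17,22)=5, clip(-2,-17,22)=-2, clip(1,-17,22)=1, clip(-3,-17,22)=-3, clip(-5,-17,22)=-5, clip(5,-17,22)=5 -> [0, 5, -2, 1, -3, -5, 5]
Stage 4 (AMPLIFY 3): 0*3=0, 5*3=15, -2*3=-6, 1*3=3, -3*3=-9, -5*3=-15, 5*3=15 -> [0, 15, -6, 3, -9, -15, 15]
Stage 5 (CLIP -7 30): clip(0,-7,30)=0, clip(15,-7,30)=15, clip(-6,-7,30)=-6, clip(3,-7,30)=3, clip(-9,-7,30)=-7, clip(-15,-7,30)=-7, clip(15,-7,30)=15 -> [0, 15, -6, 3, -7, -7, 15]
Output sum: 13

Answer: 13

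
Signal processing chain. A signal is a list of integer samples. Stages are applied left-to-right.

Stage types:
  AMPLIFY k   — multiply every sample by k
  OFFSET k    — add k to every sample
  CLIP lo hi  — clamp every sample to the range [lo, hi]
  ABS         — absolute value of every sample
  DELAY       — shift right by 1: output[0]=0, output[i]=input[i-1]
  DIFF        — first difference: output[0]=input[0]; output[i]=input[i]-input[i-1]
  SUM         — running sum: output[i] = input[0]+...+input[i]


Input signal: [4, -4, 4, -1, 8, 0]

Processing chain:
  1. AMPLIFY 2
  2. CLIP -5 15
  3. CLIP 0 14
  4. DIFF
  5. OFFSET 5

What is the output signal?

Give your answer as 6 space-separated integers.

Input: [4, -4, 4, -1, 8, 0]
Stage 1 (AMPLIFY 2): 4*2=8, -4*2=-8, 4*2=8, -1*2=-2, 8*2=16, 0*2=0 -> [8, -8, 8, -2, 16, 0]
Stage 2 (CLIP -5 15): clip(8,-5,15)=8, clip(-8,-5,15)=-5, clip(8,-5,15)=8, clip(-2,-5,15)=-2, clip(16,-5,15)=15, clip(0,-5,15)=0 -> [8, -5, 8, -2, 15, 0]
Stage 3 (CLIP 0 14): clip(8,0,14)=8, clip(-5,0,14)=0, clip(8,0,14)=8, clip(-2,0,14)=0, clip(15,0,14)=14, clip(0,0,14)=0 -> [8, 0, 8, 0, 14, 0]
Stage 4 (DIFF): s[0]=8, 0-8=-8, 8-0=8, 0-8=-8, 14-0=14, 0-14=-14 -> [8, -8, 8, -8, 14, -14]
Stage 5 (OFFSET 5): 8+5=13, -8+5=-3, 8+5=13, -8+5=-3, 14+5=19, -14+5=-9 -> [13, -3, 13, -3, 19, -9]

Answer: 13 -3 13 -3 19 -9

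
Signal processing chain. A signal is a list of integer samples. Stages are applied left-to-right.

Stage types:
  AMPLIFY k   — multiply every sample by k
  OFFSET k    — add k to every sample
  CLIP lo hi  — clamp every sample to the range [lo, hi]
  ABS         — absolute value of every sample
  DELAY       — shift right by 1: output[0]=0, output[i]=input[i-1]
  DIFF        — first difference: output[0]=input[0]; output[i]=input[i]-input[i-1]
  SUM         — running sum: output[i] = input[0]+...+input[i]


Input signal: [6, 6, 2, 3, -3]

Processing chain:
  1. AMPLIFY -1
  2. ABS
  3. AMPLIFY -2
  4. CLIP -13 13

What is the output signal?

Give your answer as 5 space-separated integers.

Input: [6, 6, 2, 3, -3]
Stage 1 (AMPLIFY -1): 6*-1=-6, 6*-1=-6, 2*-1=-2, 3*-1=-3, -3*-1=3 -> [-6, -6, -2, -3, 3]
Stage 2 (ABS): |-6|=6, |-6|=6, |-2|=2, |-3|=3, |3|=3 -> [6, 6, 2, 3, 3]
Stage 3 (AMPLIFY -2): 6*-2=-12, 6*-2=-12, 2*-2=-4, 3*-2=-6, 3*-2=-6 -> [-12, -12, -4, -6, -6]
Stage 4 (CLIP -13 13): clip(-12,-13,13)=-12, clip(-12,-13,13)=-12, clip(-4,-13,13)=-4, clip(-6,-13,13)=-6, clip(-6,-13,13)=-6 -> [-12, -12, -4, -6, -6]

Answer: -12 -12 -4 -6 -6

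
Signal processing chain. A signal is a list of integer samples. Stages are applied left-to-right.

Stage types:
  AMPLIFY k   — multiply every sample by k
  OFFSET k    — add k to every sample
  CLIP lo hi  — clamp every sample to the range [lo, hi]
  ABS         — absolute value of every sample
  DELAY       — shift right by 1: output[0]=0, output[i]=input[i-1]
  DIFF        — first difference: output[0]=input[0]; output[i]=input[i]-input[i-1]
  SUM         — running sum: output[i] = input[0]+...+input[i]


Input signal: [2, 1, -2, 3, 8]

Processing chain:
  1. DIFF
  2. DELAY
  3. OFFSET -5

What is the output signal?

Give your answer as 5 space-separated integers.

Answer: -5 -3 -6 -8 0

Derivation:
Input: [2, 1, -2, 3, 8]
Stage 1 (DIFF): s[0]=2, 1-2=-1, -2-1=-3, 3--2=5, 8-3=5 -> [2, -1, -3, 5, 5]
Stage 2 (DELAY): [0, 2, -1, -3, 5] = [0, 2, -1, -3, 5] -> [0, 2, -1, -3, 5]
Stage 3 (OFFSET -5): 0+-5=-5, 2+-5=-3, -1+-5=-6, -3+-5=-8, 5+-5=0 -> [-5, -3, -6, -8, 0]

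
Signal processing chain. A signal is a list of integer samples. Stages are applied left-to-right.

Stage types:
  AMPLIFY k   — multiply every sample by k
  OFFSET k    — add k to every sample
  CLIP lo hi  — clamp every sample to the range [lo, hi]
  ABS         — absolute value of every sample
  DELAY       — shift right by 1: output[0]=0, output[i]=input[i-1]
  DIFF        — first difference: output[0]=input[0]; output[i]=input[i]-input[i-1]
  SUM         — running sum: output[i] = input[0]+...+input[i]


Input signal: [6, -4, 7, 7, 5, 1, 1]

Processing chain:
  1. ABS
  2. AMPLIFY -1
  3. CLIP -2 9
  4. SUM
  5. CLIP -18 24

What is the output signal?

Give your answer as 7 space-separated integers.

Answer: -2 -4 -6 -8 -10 -11 -12

Derivation:
Input: [6, -4, 7, 7, 5, 1, 1]
Stage 1 (ABS): |6|=6, |-4|=4, |7|=7, |7|=7, |5|=5, |1|=1, |1|=1 -> [6, 4, 7, 7, 5, 1, 1]
Stage 2 (AMPLIFY -1): 6*-1=-6, 4*-1=-4, 7*-1=-7, 7*-1=-7, 5*-1=-5, 1*-1=-1, 1*-1=-1 -> [-6, -4, -7, -7, -5, -1, -1]
Stage 3 (CLIP -2 9): clip(-6,-2,9)=-2, clip(-4,-2,9)=-2, clip(-7,-2,9)=-2, clip(-7,-2,9)=-2, clip(-5,-2,9)=-2, clip(-1,-2,9)=-1, clip(-1,-2,9)=-1 -> [-2, -2, -2, -2, -2, -1, -1]
Stage 4 (SUM): sum[0..0]=-2, sum[0..1]=-4, sum[0..2]=-6, sum[0..3]=-8, sum[0..4]=-10, sum[0..5]=-11, sum[0..6]=-12 -> [-2, -4, -6, -8, -10, -11, -12]
Stage 5 (CLIP -18 24): clip(-2,-18,24)=-2, clip(-4,-18,24)=-4, clip(-6,-18,24)=-6, clip(-8,-18,24)=-8, clip(-10,-18,24)=-10, clip(-11,-18,24)=-11, clip(-12,-18,24)=-12 -> [-2, -4, -6, -8, -10, -11, -12]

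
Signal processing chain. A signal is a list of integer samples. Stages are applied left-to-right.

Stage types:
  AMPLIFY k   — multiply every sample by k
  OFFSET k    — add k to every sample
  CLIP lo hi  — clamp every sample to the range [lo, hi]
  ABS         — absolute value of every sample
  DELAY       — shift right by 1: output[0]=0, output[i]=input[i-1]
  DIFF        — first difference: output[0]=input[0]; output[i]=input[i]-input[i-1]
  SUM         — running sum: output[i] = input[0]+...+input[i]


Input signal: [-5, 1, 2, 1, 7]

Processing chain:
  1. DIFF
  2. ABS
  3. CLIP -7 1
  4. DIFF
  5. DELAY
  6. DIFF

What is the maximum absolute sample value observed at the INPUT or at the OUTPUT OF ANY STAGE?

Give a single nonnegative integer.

Answer: 7

Derivation:
Input: [-5, 1, 2, 1, 7] (max |s|=7)
Stage 1 (DIFF): s[0]=-5, 1--5=6, 2-1=1, 1-2=-1, 7-1=6 -> [-5, 6, 1, -1, 6] (max |s|=6)
Stage 2 (ABS): |-5|=5, |6|=6, |1|=1, |-1|=1, |6|=6 -> [5, 6, 1, 1, 6] (max |s|=6)
Stage 3 (CLIP -7 1): clip(5,-7,1)=1, clip(6,-7,1)=1, clip(1,-7,1)=1, clip(1,-7,1)=1, clip(6,-7,1)=1 -> [1, 1, 1, 1, 1] (max |s|=1)
Stage 4 (DIFF): s[0]=1, 1-1=0, 1-1=0, 1-1=0, 1-1=0 -> [1, 0, 0, 0, 0] (max |s|=1)
Stage 5 (DELAY): [0, 1, 0, 0, 0] = [0, 1, 0, 0, 0] -> [0, 1, 0, 0, 0] (max |s|=1)
Stage 6 (DIFF): s[0]=0, 1-0=1, 0-1=-1, 0-0=0, 0-0=0 -> [0, 1, -1, 0, 0] (max |s|=1)
Overall max amplitude: 7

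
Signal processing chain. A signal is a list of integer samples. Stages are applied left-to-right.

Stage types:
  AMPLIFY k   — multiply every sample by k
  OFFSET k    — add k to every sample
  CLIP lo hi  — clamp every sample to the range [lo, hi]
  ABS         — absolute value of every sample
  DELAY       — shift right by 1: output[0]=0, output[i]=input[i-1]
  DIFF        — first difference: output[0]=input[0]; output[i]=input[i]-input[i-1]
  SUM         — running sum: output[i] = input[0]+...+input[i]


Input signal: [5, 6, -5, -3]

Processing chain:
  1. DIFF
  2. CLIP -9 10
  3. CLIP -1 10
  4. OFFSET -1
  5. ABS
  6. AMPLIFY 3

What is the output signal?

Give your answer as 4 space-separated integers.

Input: [5, 6, -5, -3]
Stage 1 (DIFF): s[0]=5, 6-5=1, -5-6=-11, -3--5=2 -> [5, 1, -11, 2]
Stage 2 (CLIP -9 10): clip(5,-9,10)=5, clip(1,-9,10)=1, clip(-11,-9,10)=-9, clip(2,-9,10)=2 -> [5, 1, -9, 2]
Stage 3 (CLIP -1 10): clip(5,-1,10)=5, clip(1,-1,10)=1, clip(-9,-1,10)=-1, clip(2,-1,10)=2 -> [5, 1, -1, 2]
Stage 4 (OFFSET -1): 5+-1=4, 1+-1=0, -1+-1=-2, 2+-1=1 -> [4, 0, -2, 1]
Stage 5 (ABS): |4|=4, |0|=0, |-2|=2, |1|=1 -> [4, 0, 2, 1]
Stage 6 (AMPLIFY 3): 4*3=12, 0*3=0, 2*3=6, 1*3=3 -> [12, 0, 6, 3]

Answer: 12 0 6 3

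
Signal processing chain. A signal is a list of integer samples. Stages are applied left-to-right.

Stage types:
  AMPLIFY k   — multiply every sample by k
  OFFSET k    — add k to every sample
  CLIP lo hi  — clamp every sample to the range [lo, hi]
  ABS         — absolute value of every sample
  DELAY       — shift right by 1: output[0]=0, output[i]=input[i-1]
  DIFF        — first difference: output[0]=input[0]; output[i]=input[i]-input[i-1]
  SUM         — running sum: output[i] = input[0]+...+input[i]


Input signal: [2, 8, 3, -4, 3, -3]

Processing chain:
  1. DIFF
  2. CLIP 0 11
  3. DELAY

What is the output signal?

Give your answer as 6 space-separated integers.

Input: [2, 8, 3, -4, 3, -3]
Stage 1 (DIFF): s[0]=2, 8-2=6, 3-8=-5, -4-3=-7, 3--4=7, -3-3=-6 -> [2, 6, -5, -7, 7, -6]
Stage 2 (CLIP 0 11): clip(2,0,11)=2, clip(6,0,11)=6, clip(-5,0,11)=0, clip(-7,0,11)=0, clip(7,0,11)=7, clip(-6,0,11)=0 -> [2, 6, 0, 0, 7, 0]
Stage 3 (DELAY): [0, 2, 6, 0, 0, 7] = [0, 2, 6, 0, 0, 7] -> [0, 2, 6, 0, 0, 7]

Answer: 0 2 6 0 0 7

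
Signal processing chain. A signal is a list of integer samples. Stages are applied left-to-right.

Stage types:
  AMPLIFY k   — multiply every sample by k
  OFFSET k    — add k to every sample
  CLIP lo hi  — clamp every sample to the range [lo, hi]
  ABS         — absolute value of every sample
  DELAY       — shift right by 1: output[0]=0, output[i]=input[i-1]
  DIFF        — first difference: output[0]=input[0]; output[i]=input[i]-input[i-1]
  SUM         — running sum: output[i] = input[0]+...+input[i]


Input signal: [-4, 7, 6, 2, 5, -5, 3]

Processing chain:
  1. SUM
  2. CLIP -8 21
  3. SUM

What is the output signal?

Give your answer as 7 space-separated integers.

Answer: -4 -1 8 19 35 46 60

Derivation:
Input: [-4, 7, 6, 2, 5, -5, 3]
Stage 1 (SUM): sum[0..0]=-4, sum[0..1]=3, sum[0..2]=9, sum[0..3]=11, sum[0..4]=16, sum[0..5]=11, sum[0..6]=14 -> [-4, 3, 9, 11, 16, 11, 14]
Stage 2 (CLIP -8 21): clip(-4,-8,21)=-4, clip(3,-8,21)=3, clip(9,-8,21)=9, clip(11,-8,21)=11, clip(16,-8,21)=16, clip(11,-8,21)=11, clip(14,-8,21)=14 -> [-4, 3, 9, 11, 16, 11, 14]
Stage 3 (SUM): sum[0..0]=-4, sum[0..1]=-1, sum[0..2]=8, sum[0..3]=19, sum[0..4]=35, sum[0..5]=46, sum[0..6]=60 -> [-4, -1, 8, 19, 35, 46, 60]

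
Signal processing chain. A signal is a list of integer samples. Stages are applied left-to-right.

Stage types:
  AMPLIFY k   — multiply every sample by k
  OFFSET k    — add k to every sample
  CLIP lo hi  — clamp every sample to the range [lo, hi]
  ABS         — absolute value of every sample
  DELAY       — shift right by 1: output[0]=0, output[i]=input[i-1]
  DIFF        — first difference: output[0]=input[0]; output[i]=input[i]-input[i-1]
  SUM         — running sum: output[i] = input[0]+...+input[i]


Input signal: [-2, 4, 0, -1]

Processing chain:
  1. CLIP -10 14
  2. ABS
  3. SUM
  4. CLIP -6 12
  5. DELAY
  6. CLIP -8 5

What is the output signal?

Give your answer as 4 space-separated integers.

Answer: 0 2 5 5

Derivation:
Input: [-2, 4, 0, -1]
Stage 1 (CLIP -10 14): clip(-2,-10,14)=-2, clip(4,-10,14)=4, clip(0,-10,14)=0, clip(-1,-10,14)=-1 -> [-2, 4, 0, -1]
Stage 2 (ABS): |-2|=2, |4|=4, |0|=0, |-1|=1 -> [2, 4, 0, 1]
Stage 3 (SUM): sum[0..0]=2, sum[0..1]=6, sum[0..2]=6, sum[0..3]=7 -> [2, 6, 6, 7]
Stage 4 (CLIP -6 12): clip(2,-6,12)=2, clip(6,-6,12)=6, clip(6,-6,12)=6, clip(7,-6,12)=7 -> [2, 6, 6, 7]
Stage 5 (DELAY): [0, 2, 6, 6] = [0, 2, 6, 6] -> [0, 2, 6, 6]
Stage 6 (CLIP -8 5): clip(0,-8,5)=0, clip(2,-8,5)=2, clip(6,-8,5)=5, clip(6,-8,5)=5 -> [0, 2, 5, 5]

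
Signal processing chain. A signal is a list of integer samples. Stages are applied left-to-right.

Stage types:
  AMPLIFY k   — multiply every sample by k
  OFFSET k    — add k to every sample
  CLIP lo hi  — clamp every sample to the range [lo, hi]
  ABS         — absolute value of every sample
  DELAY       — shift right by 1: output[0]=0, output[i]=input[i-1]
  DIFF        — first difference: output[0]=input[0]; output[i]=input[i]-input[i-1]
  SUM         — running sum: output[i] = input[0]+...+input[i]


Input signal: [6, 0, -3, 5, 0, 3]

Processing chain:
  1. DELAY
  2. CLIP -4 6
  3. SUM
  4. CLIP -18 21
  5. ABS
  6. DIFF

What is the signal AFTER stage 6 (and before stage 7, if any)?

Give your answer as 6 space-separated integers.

Answer: 0 6 0 -3 5 0

Derivation:
Input: [6, 0, -3, 5, 0, 3]
Stage 1 (DELAY): [0, 6, 0, -3, 5, 0] = [0, 6, 0, -3, 5, 0] -> [0, 6, 0, -3, 5, 0]
Stage 2 (CLIP -4 6): clip(0,-4,6)=0, clip(6,-4,6)=6, clip(0,-4,6)=0, clip(-3,-4,6)=-3, clip(5,-4,6)=5, clip(0,-4,6)=0 -> [0, 6, 0, -3, 5, 0]
Stage 3 (SUM): sum[0..0]=0, sum[0..1]=6, sum[0..2]=6, sum[0..3]=3, sum[0..4]=8, sum[0..5]=8 -> [0, 6, 6, 3, 8, 8]
Stage 4 (CLIP -18 21): clip(0,-18,21)=0, clip(6,-18,21)=6, clip(6,-18,21)=6, clip(3,-18,21)=3, clip(8,-18,21)=8, clip(8,-18,21)=8 -> [0, 6, 6, 3, 8, 8]
Stage 5 (ABS): |0|=0, |6|=6, |6|=6, |3|=3, |8|=8, |8|=8 -> [0, 6, 6, 3, 8, 8]
Stage 6 (DIFF): s[0]=0, 6-0=6, 6-6=0, 3-6=-3, 8-3=5, 8-8=0 -> [0, 6, 0, -3, 5, 0]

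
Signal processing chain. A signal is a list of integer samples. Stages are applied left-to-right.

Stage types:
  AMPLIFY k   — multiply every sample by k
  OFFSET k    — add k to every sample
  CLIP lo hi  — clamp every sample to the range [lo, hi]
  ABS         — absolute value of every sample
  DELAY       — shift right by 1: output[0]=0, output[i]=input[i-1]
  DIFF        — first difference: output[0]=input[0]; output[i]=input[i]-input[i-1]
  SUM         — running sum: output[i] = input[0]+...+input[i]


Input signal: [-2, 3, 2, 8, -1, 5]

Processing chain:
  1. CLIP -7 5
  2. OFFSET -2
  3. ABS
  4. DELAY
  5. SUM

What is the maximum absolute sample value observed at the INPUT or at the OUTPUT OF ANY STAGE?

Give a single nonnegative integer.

Answer: 11

Derivation:
Input: [-2, 3, 2, 8, -1, 5] (max |s|=8)
Stage 1 (CLIP -7 5): clip(-2,-7,5)=-2, clip(3,-7,5)=3, clip(2,-7,5)=2, clip(8,-7,5)=5, clip(-1,-7,5)=-1, clip(5,-7,5)=5 -> [-2, 3, 2, 5, -1, 5] (max |s|=5)
Stage 2 (OFFSET -2): -2+-2=-4, 3+-2=1, 2+-2=0, 5+-2=3, -1+-2=-3, 5+-2=3 -> [-4, 1, 0, 3, -3, 3] (max |s|=4)
Stage 3 (ABS): |-4|=4, |1|=1, |0|=0, |3|=3, |-3|=3, |3|=3 -> [4, 1, 0, 3, 3, 3] (max |s|=4)
Stage 4 (DELAY): [0, 4, 1, 0, 3, 3] = [0, 4, 1, 0, 3, 3] -> [0, 4, 1, 0, 3, 3] (max |s|=4)
Stage 5 (SUM): sum[0..0]=0, sum[0..1]=4, sum[0..2]=5, sum[0..3]=5, sum[0..4]=8, sum[0..5]=11 -> [0, 4, 5, 5, 8, 11] (max |s|=11)
Overall max amplitude: 11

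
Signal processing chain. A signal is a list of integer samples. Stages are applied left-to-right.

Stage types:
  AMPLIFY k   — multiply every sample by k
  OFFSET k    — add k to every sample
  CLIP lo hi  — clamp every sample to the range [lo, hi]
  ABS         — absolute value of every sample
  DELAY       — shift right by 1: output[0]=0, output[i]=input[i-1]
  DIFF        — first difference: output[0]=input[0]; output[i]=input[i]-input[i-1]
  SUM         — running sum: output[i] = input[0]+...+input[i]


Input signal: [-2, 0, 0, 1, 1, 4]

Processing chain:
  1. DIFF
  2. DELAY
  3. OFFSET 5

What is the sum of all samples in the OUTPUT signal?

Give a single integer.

Answer: 31

Derivation:
Input: [-2, 0, 0, 1, 1, 4]
Stage 1 (DIFF): s[0]=-2, 0--2=2, 0-0=0, 1-0=1, 1-1=0, 4-1=3 -> [-2, 2, 0, 1, 0, 3]
Stage 2 (DELAY): [0, -2, 2, 0, 1, 0] = [0, -2, 2, 0, 1, 0] -> [0, -2, 2, 0, 1, 0]
Stage 3 (OFFSET 5): 0+5=5, -2+5=3, 2+5=7, 0+5=5, 1+5=6, 0+5=5 -> [5, 3, 7, 5, 6, 5]
Output sum: 31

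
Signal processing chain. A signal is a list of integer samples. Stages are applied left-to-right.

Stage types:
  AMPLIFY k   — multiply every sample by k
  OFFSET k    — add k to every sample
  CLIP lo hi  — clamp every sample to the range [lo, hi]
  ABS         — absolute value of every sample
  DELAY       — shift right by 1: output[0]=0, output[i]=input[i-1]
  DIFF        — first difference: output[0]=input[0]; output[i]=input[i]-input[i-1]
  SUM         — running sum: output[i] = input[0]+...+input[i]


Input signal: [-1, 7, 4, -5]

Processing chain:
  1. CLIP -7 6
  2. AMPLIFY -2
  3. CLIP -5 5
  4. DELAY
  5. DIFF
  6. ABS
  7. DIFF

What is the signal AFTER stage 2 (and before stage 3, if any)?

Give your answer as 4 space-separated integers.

Answer: 2 -12 -8 10

Derivation:
Input: [-1, 7, 4, -5]
Stage 1 (CLIP -7 6): clip(-1,-7,6)=-1, clip(7,-7,6)=6, clip(4,-7,6)=4, clip(-5,-7,6)=-5 -> [-1, 6, 4, -5]
Stage 2 (AMPLIFY -2): -1*-2=2, 6*-2=-12, 4*-2=-8, -5*-2=10 -> [2, -12, -8, 10]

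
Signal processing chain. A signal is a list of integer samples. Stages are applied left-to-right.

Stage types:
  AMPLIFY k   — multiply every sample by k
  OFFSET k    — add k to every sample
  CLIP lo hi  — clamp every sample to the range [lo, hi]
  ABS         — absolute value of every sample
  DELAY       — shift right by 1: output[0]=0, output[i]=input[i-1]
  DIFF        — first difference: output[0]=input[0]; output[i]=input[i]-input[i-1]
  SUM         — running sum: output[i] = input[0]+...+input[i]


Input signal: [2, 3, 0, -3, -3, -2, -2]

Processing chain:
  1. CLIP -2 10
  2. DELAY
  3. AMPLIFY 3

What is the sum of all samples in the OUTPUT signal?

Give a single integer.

Input: [2, 3, 0, -3, -3, -2, -2]
Stage 1 (CLIP -2 10): clip(2,-2,10)=2, clip(3,-2,10)=3, clip(0,-2,10)=0, clip(-3,-2,10)=-2, clip(-3,-2,10)=-2, clip(-2,-2,10)=-2, clip(-2,-2,10)=-2 -> [2, 3, 0, -2, -2, -2, -2]
Stage 2 (DELAY): [0, 2, 3, 0, -2, -2, -2] = [0, 2, 3, 0, -2, -2, -2] -> [0, 2, 3, 0, -2, -2, -2]
Stage 3 (AMPLIFY 3): 0*3=0, 2*3=6, 3*3=9, 0*3=0, -2*3=-6, -2*3=-6, -2*3=-6 -> [0, 6, 9, 0, -6, -6, -6]
Output sum: -3

Answer: -3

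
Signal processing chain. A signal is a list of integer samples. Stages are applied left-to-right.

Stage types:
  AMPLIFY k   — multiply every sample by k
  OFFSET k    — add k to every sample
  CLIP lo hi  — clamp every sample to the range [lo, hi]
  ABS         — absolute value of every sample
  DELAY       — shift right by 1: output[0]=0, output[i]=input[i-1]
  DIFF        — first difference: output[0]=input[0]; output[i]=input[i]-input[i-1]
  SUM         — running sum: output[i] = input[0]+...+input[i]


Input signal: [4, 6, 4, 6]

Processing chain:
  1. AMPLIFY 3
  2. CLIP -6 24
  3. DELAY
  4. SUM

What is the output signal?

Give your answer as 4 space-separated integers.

Answer: 0 12 30 42

Derivation:
Input: [4, 6, 4, 6]
Stage 1 (AMPLIFY 3): 4*3=12, 6*3=18, 4*3=12, 6*3=18 -> [12, 18, 12, 18]
Stage 2 (CLIP -6 24): clip(12,-6,24)=12, clip(18,-6,24)=18, clip(12,-6,24)=12, clip(18,-6,24)=18 -> [12, 18, 12, 18]
Stage 3 (DELAY): [0, 12, 18, 12] = [0, 12, 18, 12] -> [0, 12, 18, 12]
Stage 4 (SUM): sum[0..0]=0, sum[0..1]=12, sum[0..2]=30, sum[0..3]=42 -> [0, 12, 30, 42]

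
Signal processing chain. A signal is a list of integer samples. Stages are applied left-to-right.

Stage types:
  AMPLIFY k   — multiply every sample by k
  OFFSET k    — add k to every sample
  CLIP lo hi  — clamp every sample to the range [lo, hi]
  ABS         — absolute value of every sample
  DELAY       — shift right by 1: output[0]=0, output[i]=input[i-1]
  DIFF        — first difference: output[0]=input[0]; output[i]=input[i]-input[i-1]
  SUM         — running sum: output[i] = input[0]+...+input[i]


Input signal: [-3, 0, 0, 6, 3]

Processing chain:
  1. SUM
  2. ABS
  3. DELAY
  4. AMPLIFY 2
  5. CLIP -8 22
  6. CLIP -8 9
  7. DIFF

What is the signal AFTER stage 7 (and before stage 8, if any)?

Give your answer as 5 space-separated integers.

Answer: 0 6 0 0 0

Derivation:
Input: [-3, 0, 0, 6, 3]
Stage 1 (SUM): sum[0..0]=-3, sum[0..1]=-3, sum[0..2]=-3, sum[0..3]=3, sum[0..4]=6 -> [-3, -3, -3, 3, 6]
Stage 2 (ABS): |-3|=3, |-3|=3, |-3|=3, |3|=3, |6|=6 -> [3, 3, 3, 3, 6]
Stage 3 (DELAY): [0, 3, 3, 3, 3] = [0, 3, 3, 3, 3] -> [0, 3, 3, 3, 3]
Stage 4 (AMPLIFY 2): 0*2=0, 3*2=6, 3*2=6, 3*2=6, 3*2=6 -> [0, 6, 6, 6, 6]
Stage 5 (CLIP -8 22): clip(0,-8,22)=0, clip(6,-8,22)=6, clip(6,-8,22)=6, clip(6,-8,22)=6, clip(6,-8,22)=6 -> [0, 6, 6, 6, 6]
Stage 6 (CLIP -8 9): clip(0,-8,9)=0, clip(6,-8,9)=6, clip(6,-8,9)=6, clip(6,-8,9)=6, clip(6,-8,9)=6 -> [0, 6, 6, 6, 6]
Stage 7 (DIFF): s[0]=0, 6-0=6, 6-6=0, 6-6=0, 6-6=0 -> [0, 6, 0, 0, 0]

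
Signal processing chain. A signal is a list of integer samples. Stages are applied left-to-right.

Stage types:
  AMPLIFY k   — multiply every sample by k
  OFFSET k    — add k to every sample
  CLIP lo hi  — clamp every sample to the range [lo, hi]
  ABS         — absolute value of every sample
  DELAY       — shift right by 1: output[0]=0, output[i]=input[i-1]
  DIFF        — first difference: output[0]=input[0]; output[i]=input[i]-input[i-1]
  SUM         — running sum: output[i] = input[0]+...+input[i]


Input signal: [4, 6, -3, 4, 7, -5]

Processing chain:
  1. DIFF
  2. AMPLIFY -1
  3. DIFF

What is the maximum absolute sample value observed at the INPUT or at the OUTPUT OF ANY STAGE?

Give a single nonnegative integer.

Input: [4, 6, -3, 4, 7, -5] (max |s|=7)
Stage 1 (DIFF): s[0]=4, 6-4=2, -3-6=-9, 4--3=7, 7-4=3, -5-7=-12 -> [4, 2, -9, 7, 3, -12] (max |s|=12)
Stage 2 (AMPLIFY -1): 4*-1=-4, 2*-1=-2, -9*-1=9, 7*-1=-7, 3*-1=-3, -12*-1=12 -> [-4, -2, 9, -7, -3, 12] (max |s|=12)
Stage 3 (DIFF): s[0]=-4, -2--4=2, 9--2=11, -7-9=-16, -3--7=4, 12--3=15 -> [-4, 2, 11, -16, 4, 15] (max |s|=16)
Overall max amplitude: 16

Answer: 16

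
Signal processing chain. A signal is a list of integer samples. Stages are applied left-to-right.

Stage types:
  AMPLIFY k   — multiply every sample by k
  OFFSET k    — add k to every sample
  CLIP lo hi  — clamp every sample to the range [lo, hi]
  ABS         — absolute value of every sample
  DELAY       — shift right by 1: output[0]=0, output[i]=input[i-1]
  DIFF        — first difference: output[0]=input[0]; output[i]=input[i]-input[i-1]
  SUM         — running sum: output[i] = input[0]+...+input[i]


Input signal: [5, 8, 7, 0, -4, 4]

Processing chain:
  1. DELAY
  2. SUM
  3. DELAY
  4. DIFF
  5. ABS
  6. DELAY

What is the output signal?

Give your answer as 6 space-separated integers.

Answer: 0 0 0 5 8 7

Derivation:
Input: [5, 8, 7, 0, -4, 4]
Stage 1 (DELAY): [0, 5, 8, 7, 0, -4] = [0, 5, 8, 7, 0, -4] -> [0, 5, 8, 7, 0, -4]
Stage 2 (SUM): sum[0..0]=0, sum[0..1]=5, sum[0..2]=13, sum[0..3]=20, sum[0..4]=20, sum[0..5]=16 -> [0, 5, 13, 20, 20, 16]
Stage 3 (DELAY): [0, 0, 5, 13, 20, 20] = [0, 0, 5, 13, 20, 20] -> [0, 0, 5, 13, 20, 20]
Stage 4 (DIFF): s[0]=0, 0-0=0, 5-0=5, 13-5=8, 20-13=7, 20-20=0 -> [0, 0, 5, 8, 7, 0]
Stage 5 (ABS): |0|=0, |0|=0, |5|=5, |8|=8, |7|=7, |0|=0 -> [0, 0, 5, 8, 7, 0]
Stage 6 (DELAY): [0, 0, 0, 5, 8, 7] = [0, 0, 0, 5, 8, 7] -> [0, 0, 0, 5, 8, 7]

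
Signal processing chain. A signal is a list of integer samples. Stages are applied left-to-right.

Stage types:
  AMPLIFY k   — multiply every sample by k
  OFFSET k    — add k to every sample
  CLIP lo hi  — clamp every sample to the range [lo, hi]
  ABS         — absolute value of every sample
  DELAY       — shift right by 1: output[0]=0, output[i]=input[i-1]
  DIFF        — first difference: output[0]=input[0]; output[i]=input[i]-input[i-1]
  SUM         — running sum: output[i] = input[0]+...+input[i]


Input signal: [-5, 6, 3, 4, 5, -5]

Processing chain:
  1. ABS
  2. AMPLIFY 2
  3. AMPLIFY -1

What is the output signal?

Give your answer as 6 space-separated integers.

Answer: -10 -12 -6 -8 -10 -10

Derivation:
Input: [-5, 6, 3, 4, 5, -5]
Stage 1 (ABS): |-5|=5, |6|=6, |3|=3, |4|=4, |5|=5, |-5|=5 -> [5, 6, 3, 4, 5, 5]
Stage 2 (AMPLIFY 2): 5*2=10, 6*2=12, 3*2=6, 4*2=8, 5*2=10, 5*2=10 -> [10, 12, 6, 8, 10, 10]
Stage 3 (AMPLIFY -1): 10*-1=-10, 12*-1=-12, 6*-1=-6, 8*-1=-8, 10*-1=-10, 10*-1=-10 -> [-10, -12, -6, -8, -10, -10]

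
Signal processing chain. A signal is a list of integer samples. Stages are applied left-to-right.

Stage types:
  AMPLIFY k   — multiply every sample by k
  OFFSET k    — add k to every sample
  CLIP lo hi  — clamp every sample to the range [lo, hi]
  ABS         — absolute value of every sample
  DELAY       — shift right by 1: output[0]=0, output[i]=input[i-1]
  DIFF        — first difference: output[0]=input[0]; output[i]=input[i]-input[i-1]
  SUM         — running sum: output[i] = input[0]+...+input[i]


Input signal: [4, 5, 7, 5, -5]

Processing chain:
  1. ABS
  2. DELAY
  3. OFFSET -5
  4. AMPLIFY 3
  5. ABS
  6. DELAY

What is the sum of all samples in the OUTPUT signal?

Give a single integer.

Answer: 24

Derivation:
Input: [4, 5, 7, 5, -5]
Stage 1 (ABS): |4|=4, |5|=5, |7|=7, |5|=5, |-5|=5 -> [4, 5, 7, 5, 5]
Stage 2 (DELAY): [0, 4, 5, 7, 5] = [0, 4, 5, 7, 5] -> [0, 4, 5, 7, 5]
Stage 3 (OFFSET -5): 0+-5=-5, 4+-5=-1, 5+-5=0, 7+-5=2, 5+-5=0 -> [-5, -1, 0, 2, 0]
Stage 4 (AMPLIFY 3): -5*3=-15, -1*3=-3, 0*3=0, 2*3=6, 0*3=0 -> [-15, -3, 0, 6, 0]
Stage 5 (ABS): |-15|=15, |-3|=3, |0|=0, |6|=6, |0|=0 -> [15, 3, 0, 6, 0]
Stage 6 (DELAY): [0, 15, 3, 0, 6] = [0, 15, 3, 0, 6] -> [0, 15, 3, 0, 6]
Output sum: 24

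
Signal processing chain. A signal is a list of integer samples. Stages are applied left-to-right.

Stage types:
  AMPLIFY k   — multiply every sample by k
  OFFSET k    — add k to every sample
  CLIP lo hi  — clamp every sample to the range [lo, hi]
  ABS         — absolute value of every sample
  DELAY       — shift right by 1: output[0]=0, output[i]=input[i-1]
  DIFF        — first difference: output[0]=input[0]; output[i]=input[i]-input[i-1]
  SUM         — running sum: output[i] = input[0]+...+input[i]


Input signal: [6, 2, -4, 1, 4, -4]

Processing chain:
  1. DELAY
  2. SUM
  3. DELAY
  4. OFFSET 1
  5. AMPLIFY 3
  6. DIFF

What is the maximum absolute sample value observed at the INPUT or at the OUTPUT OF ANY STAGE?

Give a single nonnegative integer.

Answer: 27

Derivation:
Input: [6, 2, -4, 1, 4, -4] (max |s|=6)
Stage 1 (DELAY): [0, 6, 2, -4, 1, 4] = [0, 6, 2, -4, 1, 4] -> [0, 6, 2, -4, 1, 4] (max |s|=6)
Stage 2 (SUM): sum[0..0]=0, sum[0..1]=6, sum[0..2]=8, sum[0..3]=4, sum[0..4]=5, sum[0..5]=9 -> [0, 6, 8, 4, 5, 9] (max |s|=9)
Stage 3 (DELAY): [0, 0, 6, 8, 4, 5] = [0, 0, 6, 8, 4, 5] -> [0, 0, 6, 8, 4, 5] (max |s|=8)
Stage 4 (OFFSET 1): 0+1=1, 0+1=1, 6+1=7, 8+1=9, 4+1=5, 5+1=6 -> [1, 1, 7, 9, 5, 6] (max |s|=9)
Stage 5 (AMPLIFY 3): 1*3=3, 1*3=3, 7*3=21, 9*3=27, 5*3=15, 6*3=18 -> [3, 3, 21, 27, 15, 18] (max |s|=27)
Stage 6 (DIFF): s[0]=3, 3-3=0, 21-3=18, 27-21=6, 15-27=-12, 18-15=3 -> [3, 0, 18, 6, -12, 3] (max |s|=18)
Overall max amplitude: 27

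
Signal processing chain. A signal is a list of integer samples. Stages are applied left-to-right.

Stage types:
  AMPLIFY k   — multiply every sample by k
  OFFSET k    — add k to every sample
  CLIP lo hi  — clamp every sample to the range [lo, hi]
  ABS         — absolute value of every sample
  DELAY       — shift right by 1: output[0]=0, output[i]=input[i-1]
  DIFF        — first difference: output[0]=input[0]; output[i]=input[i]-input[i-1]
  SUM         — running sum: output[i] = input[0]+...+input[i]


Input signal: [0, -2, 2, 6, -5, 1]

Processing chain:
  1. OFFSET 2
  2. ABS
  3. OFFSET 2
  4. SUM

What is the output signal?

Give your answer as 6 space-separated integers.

Input: [0, -2, 2, 6, -5, 1]
Stage 1 (OFFSET 2): 0+2=2, -2+2=0, 2+2=4, 6+2=8, -5+2=-3, 1+2=3 -> [2, 0, 4, 8, -3, 3]
Stage 2 (ABS): |2|=2, |0|=0, |4|=4, |8|=8, |-3|=3, |3|=3 -> [2, 0, 4, 8, 3, 3]
Stage 3 (OFFSET 2): 2+2=4, 0+2=2, 4+2=6, 8+2=10, 3+2=5, 3+2=5 -> [4, 2, 6, 10, 5, 5]
Stage 4 (SUM): sum[0..0]=4, sum[0..1]=6, sum[0..2]=12, sum[0..3]=22, sum[0..4]=27, sum[0..5]=32 -> [4, 6, 12, 22, 27, 32]

Answer: 4 6 12 22 27 32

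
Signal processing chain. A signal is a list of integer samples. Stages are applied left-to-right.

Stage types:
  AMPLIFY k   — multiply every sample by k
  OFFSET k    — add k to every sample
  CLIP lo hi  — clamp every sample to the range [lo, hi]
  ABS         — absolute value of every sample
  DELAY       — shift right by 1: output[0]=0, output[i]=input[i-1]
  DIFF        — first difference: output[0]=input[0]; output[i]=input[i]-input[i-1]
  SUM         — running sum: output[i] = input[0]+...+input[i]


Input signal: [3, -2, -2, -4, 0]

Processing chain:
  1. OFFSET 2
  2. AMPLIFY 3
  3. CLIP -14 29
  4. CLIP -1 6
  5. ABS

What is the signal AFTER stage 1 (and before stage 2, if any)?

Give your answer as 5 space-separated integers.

Input: [3, -2, -2, -4, 0]
Stage 1 (OFFSET 2): 3+2=5, -2+2=0, -2+2=0, -4+2=-2, 0+2=2 -> [5, 0, 0, -2, 2]

Answer: 5 0 0 -2 2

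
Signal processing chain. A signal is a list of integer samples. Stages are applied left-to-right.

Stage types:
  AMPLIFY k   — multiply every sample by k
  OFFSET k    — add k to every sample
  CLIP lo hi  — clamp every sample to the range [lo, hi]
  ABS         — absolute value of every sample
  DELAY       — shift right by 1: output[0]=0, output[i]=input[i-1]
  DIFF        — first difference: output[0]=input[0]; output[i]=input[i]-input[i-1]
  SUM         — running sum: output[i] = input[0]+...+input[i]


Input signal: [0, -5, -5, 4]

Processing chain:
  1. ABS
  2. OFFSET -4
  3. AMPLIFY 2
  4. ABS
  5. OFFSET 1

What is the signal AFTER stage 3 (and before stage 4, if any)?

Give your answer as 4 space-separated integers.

Input: [0, -5, -5, 4]
Stage 1 (ABS): |0|=0, |-5|=5, |-5|=5, |4|=4 -> [0, 5, 5, 4]
Stage 2 (OFFSET -4): 0+-4=-4, 5+-4=1, 5+-4=1, 4+-4=0 -> [-4, 1, 1, 0]
Stage 3 (AMPLIFY 2): -4*2=-8, 1*2=2, 1*2=2, 0*2=0 -> [-8, 2, 2, 0]

Answer: -8 2 2 0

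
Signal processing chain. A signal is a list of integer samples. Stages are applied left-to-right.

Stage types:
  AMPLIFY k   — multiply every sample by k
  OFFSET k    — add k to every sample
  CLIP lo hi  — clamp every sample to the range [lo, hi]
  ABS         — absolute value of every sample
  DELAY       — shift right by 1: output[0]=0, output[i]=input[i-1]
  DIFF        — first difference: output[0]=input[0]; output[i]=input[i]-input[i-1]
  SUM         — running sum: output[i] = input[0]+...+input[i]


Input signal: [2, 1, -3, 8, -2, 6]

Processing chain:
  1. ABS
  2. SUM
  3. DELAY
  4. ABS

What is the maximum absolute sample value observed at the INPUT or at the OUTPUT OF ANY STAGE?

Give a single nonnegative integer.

Answer: 22

Derivation:
Input: [2, 1, -3, 8, -2, 6] (max |s|=8)
Stage 1 (ABS): |2|=2, |1|=1, |-3|=3, |8|=8, |-2|=2, |6|=6 -> [2, 1, 3, 8, 2, 6] (max |s|=8)
Stage 2 (SUM): sum[0..0]=2, sum[0..1]=3, sum[0..2]=6, sum[0..3]=14, sum[0..4]=16, sum[0..5]=22 -> [2, 3, 6, 14, 16, 22] (max |s|=22)
Stage 3 (DELAY): [0, 2, 3, 6, 14, 16] = [0, 2, 3, 6, 14, 16] -> [0, 2, 3, 6, 14, 16] (max |s|=16)
Stage 4 (ABS): |0|=0, |2|=2, |3|=3, |6|=6, |14|=14, |16|=16 -> [0, 2, 3, 6, 14, 16] (max |s|=16)
Overall max amplitude: 22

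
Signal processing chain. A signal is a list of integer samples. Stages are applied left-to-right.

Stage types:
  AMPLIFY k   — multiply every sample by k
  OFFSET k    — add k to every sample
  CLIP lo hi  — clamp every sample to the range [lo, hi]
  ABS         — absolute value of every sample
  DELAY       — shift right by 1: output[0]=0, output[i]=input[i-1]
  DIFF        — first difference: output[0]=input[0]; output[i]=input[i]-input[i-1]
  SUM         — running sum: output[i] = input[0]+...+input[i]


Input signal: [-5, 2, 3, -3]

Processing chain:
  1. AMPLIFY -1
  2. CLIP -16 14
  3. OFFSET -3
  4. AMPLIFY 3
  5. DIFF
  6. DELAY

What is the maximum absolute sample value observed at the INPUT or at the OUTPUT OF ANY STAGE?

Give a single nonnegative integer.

Input: [-5, 2, 3, -3] (max |s|=5)
Stage 1 (AMPLIFY -1): -5*-1=5, 2*-1=-2, 3*-1=-3, -3*-1=3 -> [5, -2, -3, 3] (max |s|=5)
Stage 2 (CLIP -16 14): clip(5,-16,14)=5, clip(-2,-16,14)=-2, clip(-3,-16,14)=-3, clip(3,-16,14)=3 -> [5, -2, -3, 3] (max |s|=5)
Stage 3 (OFFSET -3): 5+-3=2, -2+-3=-5, -3+-3=-6, 3+-3=0 -> [2, -5, -6, 0] (max |s|=6)
Stage 4 (AMPLIFY 3): 2*3=6, -5*3=-15, -6*3=-18, 0*3=0 -> [6, -15, -18, 0] (max |s|=18)
Stage 5 (DIFF): s[0]=6, -15-6=-21, -18--15=-3, 0--18=18 -> [6, -21, -3, 18] (max |s|=21)
Stage 6 (DELAY): [0, 6, -21, -3] = [0, 6, -21, -3] -> [0, 6, -21, -3] (max |s|=21)
Overall max amplitude: 21

Answer: 21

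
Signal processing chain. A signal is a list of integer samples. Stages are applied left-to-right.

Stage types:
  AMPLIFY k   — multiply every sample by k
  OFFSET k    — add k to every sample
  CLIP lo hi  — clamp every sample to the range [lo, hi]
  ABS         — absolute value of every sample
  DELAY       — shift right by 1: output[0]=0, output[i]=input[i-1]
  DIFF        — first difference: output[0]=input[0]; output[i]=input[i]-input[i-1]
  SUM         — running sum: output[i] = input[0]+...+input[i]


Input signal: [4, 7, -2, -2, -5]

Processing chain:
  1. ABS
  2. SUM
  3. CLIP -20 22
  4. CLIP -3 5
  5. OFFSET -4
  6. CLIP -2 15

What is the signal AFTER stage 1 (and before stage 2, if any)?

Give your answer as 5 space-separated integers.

Input: [4, 7, -2, -2, -5]
Stage 1 (ABS): |4|=4, |7|=7, |-2|=2, |-2|=2, |-5|=5 -> [4, 7, 2, 2, 5]

Answer: 4 7 2 2 5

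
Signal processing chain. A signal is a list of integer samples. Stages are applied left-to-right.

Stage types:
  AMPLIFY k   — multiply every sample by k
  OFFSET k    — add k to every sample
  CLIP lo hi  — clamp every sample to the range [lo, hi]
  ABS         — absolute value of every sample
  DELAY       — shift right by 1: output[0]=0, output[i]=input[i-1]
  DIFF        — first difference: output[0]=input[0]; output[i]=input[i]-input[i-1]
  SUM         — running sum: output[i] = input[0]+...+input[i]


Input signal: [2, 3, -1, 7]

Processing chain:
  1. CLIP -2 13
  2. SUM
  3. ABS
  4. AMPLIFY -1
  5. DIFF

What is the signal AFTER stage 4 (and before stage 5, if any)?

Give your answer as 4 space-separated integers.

Answer: -2 -5 -4 -11

Derivation:
Input: [2, 3, -1, 7]
Stage 1 (CLIP -2 13): clip(2,-2,13)=2, clip(3,-2,13)=3, clip(-1,-2,13)=-1, clip(7,-2,13)=7 -> [2, 3, -1, 7]
Stage 2 (SUM): sum[0..0]=2, sum[0..1]=5, sum[0..2]=4, sum[0..3]=11 -> [2, 5, 4, 11]
Stage 3 (ABS): |2|=2, |5|=5, |4|=4, |11|=11 -> [2, 5, 4, 11]
Stage 4 (AMPLIFY -1): 2*-1=-2, 5*-1=-5, 4*-1=-4, 11*-1=-11 -> [-2, -5, -4, -11]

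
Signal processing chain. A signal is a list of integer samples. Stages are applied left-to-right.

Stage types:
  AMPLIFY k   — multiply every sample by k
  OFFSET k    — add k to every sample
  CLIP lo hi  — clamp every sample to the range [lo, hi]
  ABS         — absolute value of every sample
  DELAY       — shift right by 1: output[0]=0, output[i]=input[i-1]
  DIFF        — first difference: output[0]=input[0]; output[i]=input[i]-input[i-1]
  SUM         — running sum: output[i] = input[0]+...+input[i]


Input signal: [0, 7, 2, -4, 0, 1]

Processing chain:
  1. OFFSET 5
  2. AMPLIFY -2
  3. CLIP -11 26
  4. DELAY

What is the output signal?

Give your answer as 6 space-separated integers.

Input: [0, 7, 2, -4, 0, 1]
Stage 1 (OFFSET 5): 0+5=5, 7+5=12, 2+5=7, -4+5=1, 0+5=5, 1+5=6 -> [5, 12, 7, 1, 5, 6]
Stage 2 (AMPLIFY -2): 5*-2=-10, 12*-2=-24, 7*-2=-14, 1*-2=-2, 5*-2=-10, 6*-2=-12 -> [-10, -24, -14, -2, -10, -12]
Stage 3 (CLIP -11 26): clip(-10,-11,26)=-10, clip(-24,-11,26)=-11, clip(-14,-11,26)=-11, clip(-2,-11,26)=-2, clip(-10,-11,26)=-10, clip(-12,-11,26)=-11 -> [-10, -11, -11, -2, -10, -11]
Stage 4 (DELAY): [0, -10, -11, -11, -2, -10] = [0, -10, -11, -11, -2, -10] -> [0, -10, -11, -11, -2, -10]

Answer: 0 -10 -11 -11 -2 -10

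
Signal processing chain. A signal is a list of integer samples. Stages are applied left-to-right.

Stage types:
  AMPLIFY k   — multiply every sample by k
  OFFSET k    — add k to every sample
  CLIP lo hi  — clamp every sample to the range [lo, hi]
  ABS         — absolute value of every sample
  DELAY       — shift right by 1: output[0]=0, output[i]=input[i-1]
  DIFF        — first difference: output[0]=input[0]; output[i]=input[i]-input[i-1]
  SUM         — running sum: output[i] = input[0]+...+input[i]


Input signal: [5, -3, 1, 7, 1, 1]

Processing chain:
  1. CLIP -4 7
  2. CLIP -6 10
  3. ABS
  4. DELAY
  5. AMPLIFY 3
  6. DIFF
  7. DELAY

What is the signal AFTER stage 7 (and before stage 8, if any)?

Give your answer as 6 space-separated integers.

Input: [5, -3, 1, 7, 1, 1]
Stage 1 (CLIP -4 7): clip(5,-4,7)=5, clip(-3,-4,7)=-3, clip(1,-4,7)=1, clip(7,-4,7)=7, clip(1,-4,7)=1, clip(1,-4,7)=1 -> [5, -3, 1, 7, 1, 1]
Stage 2 (CLIP -6 10): clip(5,-6,10)=5, clip(-3,-6,10)=-3, clip(1,-6,10)=1, clip(7,-6,10)=7, clip(1,-6,10)=1, clip(1,-6,10)=1 -> [5, -3, 1, 7, 1, 1]
Stage 3 (ABS): |5|=5, |-3|=3, |1|=1, |7|=7, |1|=1, |1|=1 -> [5, 3, 1, 7, 1, 1]
Stage 4 (DELAY): [0, 5, 3, 1, 7, 1] = [0, 5, 3, 1, 7, 1] -> [0, 5, 3, 1, 7, 1]
Stage 5 (AMPLIFY 3): 0*3=0, 5*3=15, 3*3=9, 1*3=3, 7*3=21, 1*3=3 -> [0, 15, 9, 3, 21, 3]
Stage 6 (DIFF): s[0]=0, 15-0=15, 9-15=-6, 3-9=-6, 21-3=18, 3-21=-18 -> [0, 15, -6, -6, 18, -18]
Stage 7 (DELAY): [0, 0, 15, -6, -6, 18] = [0, 0, 15, -6, -6, 18] -> [0, 0, 15, -6, -6, 18]

Answer: 0 0 15 -6 -6 18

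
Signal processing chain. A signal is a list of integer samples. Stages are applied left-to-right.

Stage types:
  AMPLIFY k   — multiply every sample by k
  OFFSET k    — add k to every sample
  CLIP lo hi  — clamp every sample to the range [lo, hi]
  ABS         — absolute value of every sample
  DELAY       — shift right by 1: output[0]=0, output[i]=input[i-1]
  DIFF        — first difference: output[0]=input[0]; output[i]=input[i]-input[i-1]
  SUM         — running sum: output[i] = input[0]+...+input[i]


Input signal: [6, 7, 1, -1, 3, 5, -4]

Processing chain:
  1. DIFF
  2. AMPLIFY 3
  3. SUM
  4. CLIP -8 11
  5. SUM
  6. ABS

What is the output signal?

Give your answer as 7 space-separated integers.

Answer: 11 22 25 22 31 42 34

Derivation:
Input: [6, 7, 1, -1, 3, 5, -4]
Stage 1 (DIFF): s[0]=6, 7-6=1, 1-7=-6, -1-1=-2, 3--1=4, 5-3=2, -4-5=-9 -> [6, 1, -6, -2, 4, 2, -9]
Stage 2 (AMPLIFY 3): 6*3=18, 1*3=3, -6*3=-18, -2*3=-6, 4*3=12, 2*3=6, -9*3=-27 -> [18, 3, -18, -6, 12, 6, -27]
Stage 3 (SUM): sum[0..0]=18, sum[0..1]=21, sum[0..2]=3, sum[0..3]=-3, sum[0..4]=9, sum[0..5]=15, sum[0..6]=-12 -> [18, 21, 3, -3, 9, 15, -12]
Stage 4 (CLIP -8 11): clip(18,-8,11)=11, clip(21,-8,11)=11, clip(3,-8,11)=3, clip(-3,-8,11)=-3, clip(9,-8,11)=9, clip(15,-8,11)=11, clip(-12,-8,11)=-8 -> [11, 11, 3, -3, 9, 11, -8]
Stage 5 (SUM): sum[0..0]=11, sum[0..1]=22, sum[0..2]=25, sum[0..3]=22, sum[0..4]=31, sum[0..5]=42, sum[0..6]=34 -> [11, 22, 25, 22, 31, 42, 34]
Stage 6 (ABS): |11|=11, |22|=22, |25|=25, |22|=22, |31|=31, |42|=42, |34|=34 -> [11, 22, 25, 22, 31, 42, 34]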